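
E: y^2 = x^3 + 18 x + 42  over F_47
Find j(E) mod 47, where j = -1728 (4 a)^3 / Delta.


Delta = -16(4 a^3 + 27 b^2) mod 47 = 36
-1728 * (4 a)^3 = -1728 * (4*18)^3 mod 47 = 43
j = 43 * 36^(-1) mod 47 = 26

j = 26 (mod 47)


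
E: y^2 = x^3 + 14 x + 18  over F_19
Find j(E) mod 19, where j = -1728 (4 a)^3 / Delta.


Delta = -16(4 a^3 + 27 b^2) mod 19 = 6
-1728 * (4 a)^3 = -1728 * (4*14)^3 mod 19 = 18
j = 18 * 6^(-1) mod 19 = 3

j = 3 (mod 19)


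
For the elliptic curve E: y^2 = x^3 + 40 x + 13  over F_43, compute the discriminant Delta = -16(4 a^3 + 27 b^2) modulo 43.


4 a^3 + 27 b^2 = 4*40^3 + 27*13^2 = 256000 + 4563 = 260563
Delta = -16 * (260563) = -4169008
Delta mod 43 = 14

Delta = 14 (mod 43)


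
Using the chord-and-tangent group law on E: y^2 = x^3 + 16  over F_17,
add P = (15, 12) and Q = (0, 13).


P != Q, so use the chord formula.
s = (y2 - y1) / (x2 - x1) = (1) / (2) mod 17 = 9
x3 = s^2 - x1 - x2 mod 17 = 9^2 - 15 - 0 = 15
y3 = s (x1 - x3) - y1 mod 17 = 9 * (15 - 15) - 12 = 5

P + Q = (15, 5)


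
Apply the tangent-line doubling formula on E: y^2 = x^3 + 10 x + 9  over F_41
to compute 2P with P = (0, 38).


Doubling: s = (3 x1^2 + a) / (2 y1)
s = (3*0^2 + 10) / (2*38) mod 41 = 12
x3 = s^2 - 2 x1 mod 41 = 12^2 - 2*0 = 21
y3 = s (x1 - x3) - y1 mod 41 = 12 * (0 - 21) - 38 = 38

2P = (21, 38)


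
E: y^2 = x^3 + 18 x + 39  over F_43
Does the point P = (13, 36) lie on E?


Check whether y^2 = x^3 + 18 x + 39 (mod 43) for (x, y) = (13, 36).
LHS: y^2 = 36^2 mod 43 = 6
RHS: x^3 + 18 x + 39 = 13^3 + 18*13 + 39 mod 43 = 19
LHS != RHS

No, not on the curve


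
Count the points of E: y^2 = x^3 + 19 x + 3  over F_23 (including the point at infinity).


For each x in F_23, count y with y^2 = x^3 + 19 x + 3 mod 23:
  x = 0: RHS = 3, y in [7, 16]  -> 2 point(s)
  x = 1: RHS = 0, y in [0]  -> 1 point(s)
  x = 2: RHS = 3, y in [7, 16]  -> 2 point(s)
  x = 3: RHS = 18, y in [8, 15]  -> 2 point(s)
  x = 5: RHS = 16, y in [4, 19]  -> 2 point(s)
  x = 8: RHS = 0, y in [0]  -> 1 point(s)
  x = 9: RHS = 6, y in [11, 12]  -> 2 point(s)
  x = 11: RHS = 2, y in [5, 18]  -> 2 point(s)
  x = 12: RHS = 4, y in [2, 21]  -> 2 point(s)
  x = 13: RHS = 9, y in [3, 20]  -> 2 point(s)
  x = 14: RHS = 0, y in [0]  -> 1 point(s)
  x = 15: RHS = 6, y in [11, 12]  -> 2 point(s)
  x = 17: RHS = 18, y in [8, 15]  -> 2 point(s)
  x = 18: RHS = 13, y in [6, 17]  -> 2 point(s)
  x = 19: RHS = 1, y in [1, 22]  -> 2 point(s)
  x = 21: RHS = 3, y in [7, 16]  -> 2 point(s)
  x = 22: RHS = 6, y in [11, 12]  -> 2 point(s)
Affine points: 31. Add the point at infinity: total = 32.

#E(F_23) = 32


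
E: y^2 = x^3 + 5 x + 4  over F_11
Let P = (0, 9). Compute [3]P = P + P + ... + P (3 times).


k = 3 = 11_2 (binary, LSB first: 11)
Double-and-add from P = (0, 9):
  bit 0 = 1: acc = O + (0, 9) = (0, 9)
  bit 1 = 1: acc = (0, 9) + (5, 0) = (0, 2)

3P = (0, 2)


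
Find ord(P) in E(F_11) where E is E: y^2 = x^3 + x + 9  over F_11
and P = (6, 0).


Compute successive multiples of P until we hit O:
  1P = (6, 0)
  2P = O

ord(P) = 2


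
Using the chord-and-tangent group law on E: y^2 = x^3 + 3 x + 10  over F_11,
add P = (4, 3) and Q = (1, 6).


P != Q, so use the chord formula.
s = (y2 - y1) / (x2 - x1) = (3) / (8) mod 11 = 10
x3 = s^2 - x1 - x2 mod 11 = 10^2 - 4 - 1 = 7
y3 = s (x1 - x3) - y1 mod 11 = 10 * (4 - 7) - 3 = 0

P + Q = (7, 0)


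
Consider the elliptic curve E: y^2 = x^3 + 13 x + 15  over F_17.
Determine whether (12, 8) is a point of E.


Check whether y^2 = x^3 + 13 x + 15 (mod 17) for (x, y) = (12, 8).
LHS: y^2 = 8^2 mod 17 = 13
RHS: x^3 + 13 x + 15 = 12^3 + 13*12 + 15 mod 17 = 12
LHS != RHS

No, not on the curve


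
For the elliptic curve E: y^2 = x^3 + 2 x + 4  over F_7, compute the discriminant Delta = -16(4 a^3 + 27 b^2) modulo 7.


4 a^3 + 27 b^2 = 4*2^3 + 27*4^2 = 32 + 432 = 464
Delta = -16 * (464) = -7424
Delta mod 7 = 3

Delta = 3 (mod 7)


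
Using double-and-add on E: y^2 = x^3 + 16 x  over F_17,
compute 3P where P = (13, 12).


k = 3 = 11_2 (binary, LSB first: 11)
Double-and-add from P = (13, 12):
  bit 0 = 1: acc = O + (13, 12) = (13, 12)
  bit 1 = 1: acc = (13, 12) + (0, 0) = (13, 5)

3P = (13, 5)


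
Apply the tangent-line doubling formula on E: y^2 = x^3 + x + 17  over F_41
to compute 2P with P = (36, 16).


Doubling: s = (3 x1^2 + a) / (2 y1)
s = (3*36^2 + 1) / (2*16) mod 41 = 28
x3 = s^2 - 2 x1 mod 41 = 28^2 - 2*36 = 15
y3 = s (x1 - x3) - y1 mod 41 = 28 * (36 - 15) - 16 = 39

2P = (15, 39)


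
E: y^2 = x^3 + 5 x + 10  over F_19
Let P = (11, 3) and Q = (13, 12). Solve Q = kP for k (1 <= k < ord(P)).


Enumerate multiples of P until we hit Q = (13, 12):
  1P = (11, 3)
  2P = (1, 15)
  3P = (13, 7)
  4P = (18, 2)
  5P = (16, 14)
  6P = (9, 9)
  7P = (8, 7)
  8P = (6, 3)
  9P = (2, 16)
  10P = (17, 12)
  11P = (17, 7)
  12P = (2, 3)
  13P = (6, 16)
  14P = (8, 12)
  15P = (9, 10)
  16P = (16, 5)
  17P = (18, 17)
  18P = (13, 12)
Match found at i = 18.

k = 18


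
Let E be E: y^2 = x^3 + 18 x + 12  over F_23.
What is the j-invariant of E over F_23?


Delta = -16(4 a^3 + 27 b^2) mod 23 = 3
-1728 * (4 a)^3 = -1728 * (4*18)^3 mod 23 = 11
j = 11 * 3^(-1) mod 23 = 19

j = 19 (mod 23)


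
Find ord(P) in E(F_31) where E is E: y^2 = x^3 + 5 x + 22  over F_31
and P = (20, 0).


Compute successive multiples of P until we hit O:
  1P = (20, 0)
  2P = O

ord(P) = 2


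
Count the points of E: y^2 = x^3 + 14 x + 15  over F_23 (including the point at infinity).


For each x in F_23, count y with y^2 = x^3 + 14 x + 15 mod 23:
  x = 5: RHS = 3, y in [7, 16]  -> 2 point(s)
  x = 6: RHS = 16, y in [4, 19]  -> 2 point(s)
  x = 8: RHS = 18, y in [8, 15]  -> 2 point(s)
  x = 12: RHS = 2, y in [5, 18]  -> 2 point(s)
  x = 13: RHS = 2, y in [5, 18]  -> 2 point(s)
  x = 15: RHS = 12, y in [9, 14]  -> 2 point(s)
  x = 18: RHS = 4, y in [2, 21]  -> 2 point(s)
  x = 21: RHS = 2, y in [5, 18]  -> 2 point(s)
  x = 22: RHS = 0, y in [0]  -> 1 point(s)
Affine points: 17. Add the point at infinity: total = 18.

#E(F_23) = 18


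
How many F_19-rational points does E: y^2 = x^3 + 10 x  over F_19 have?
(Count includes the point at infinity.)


For each x in F_19, count y with y^2 = x^3 + 10 x + 0 mod 19:
  x = 0: RHS = 0, y in [0]  -> 1 point(s)
  x = 1: RHS = 11, y in [7, 12]  -> 2 point(s)
  x = 2: RHS = 9, y in [3, 16]  -> 2 point(s)
  x = 3: RHS = 0, y in [0]  -> 1 point(s)
  x = 4: RHS = 9, y in [3, 16]  -> 2 point(s)
  x = 5: RHS = 4, y in [2, 17]  -> 2 point(s)
  x = 10: RHS = 17, y in [6, 13]  -> 2 point(s)
  x = 11: RHS = 16, y in [4, 15]  -> 2 point(s)
  x = 12: RHS = 5, y in [9, 10]  -> 2 point(s)
  x = 13: RHS = 9, y in [3, 16]  -> 2 point(s)
  x = 16: RHS = 0, y in [0]  -> 1 point(s)
Affine points: 19. Add the point at infinity: total = 20.

#E(F_19) = 20


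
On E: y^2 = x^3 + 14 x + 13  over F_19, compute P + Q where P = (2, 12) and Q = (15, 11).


P != Q, so use the chord formula.
s = (y2 - y1) / (x2 - x1) = (18) / (13) mod 19 = 16
x3 = s^2 - x1 - x2 mod 19 = 16^2 - 2 - 15 = 11
y3 = s (x1 - x3) - y1 mod 19 = 16 * (2 - 11) - 12 = 15

P + Q = (11, 15)


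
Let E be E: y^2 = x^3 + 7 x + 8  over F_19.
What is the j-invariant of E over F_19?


Delta = -16(4 a^3 + 27 b^2) mod 19 = 9
-1728 * (4 a)^3 = -1728 * (4*7)^3 mod 19 = 7
j = 7 * 9^(-1) mod 19 = 5

j = 5 (mod 19)


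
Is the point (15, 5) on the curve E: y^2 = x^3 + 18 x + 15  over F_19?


Check whether y^2 = x^3 + 18 x + 15 (mod 19) for (x, y) = (15, 5).
LHS: y^2 = 5^2 mod 19 = 6
RHS: x^3 + 18 x + 15 = 15^3 + 18*15 + 15 mod 19 = 12
LHS != RHS

No, not on the curve


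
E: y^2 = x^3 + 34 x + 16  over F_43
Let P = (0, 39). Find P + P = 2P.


Doubling: s = (3 x1^2 + a) / (2 y1)
s = (3*0^2 + 34) / (2*39) mod 43 = 28
x3 = s^2 - 2 x1 mod 43 = 28^2 - 2*0 = 10
y3 = s (x1 - x3) - y1 mod 43 = 28 * (0 - 10) - 39 = 25

2P = (10, 25)


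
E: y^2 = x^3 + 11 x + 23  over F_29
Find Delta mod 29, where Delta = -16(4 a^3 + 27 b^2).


4 a^3 + 27 b^2 = 4*11^3 + 27*23^2 = 5324 + 14283 = 19607
Delta = -16 * (19607) = -313712
Delta mod 29 = 10

Delta = 10 (mod 29)


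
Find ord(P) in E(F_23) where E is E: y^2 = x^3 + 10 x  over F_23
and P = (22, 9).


Compute successive multiples of P until we hit O:
  1P = (22, 9)
  2P = (6, 0)
  3P = (22, 14)
  4P = O

ord(P) = 4


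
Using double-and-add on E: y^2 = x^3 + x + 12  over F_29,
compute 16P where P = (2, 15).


k = 16 = 10000_2 (binary, LSB first: 00001)
Double-and-add from P = (2, 15):
  bit 0 = 0: acc unchanged = O
  bit 1 = 0: acc unchanged = O
  bit 2 = 0: acc unchanged = O
  bit 3 = 0: acc unchanged = O
  bit 4 = 1: acc = O + (10, 23) = (10, 23)

16P = (10, 23)


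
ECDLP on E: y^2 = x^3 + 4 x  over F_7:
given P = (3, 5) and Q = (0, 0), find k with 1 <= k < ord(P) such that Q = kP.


Enumerate multiples of P until we hit Q = (0, 0):
  1P = (3, 5)
  2P = (2, 3)
  3P = (6, 3)
  4P = (0, 0)
Match found at i = 4.

k = 4


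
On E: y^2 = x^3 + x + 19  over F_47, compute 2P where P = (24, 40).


Doubling: s = (3 x1^2 + a) / (2 y1)
s = (3*24^2 + 1) / (2*40) mod 47 = 41
x3 = s^2 - 2 x1 mod 47 = 41^2 - 2*24 = 35
y3 = s (x1 - x3) - y1 mod 47 = 41 * (24 - 35) - 40 = 26

2P = (35, 26)


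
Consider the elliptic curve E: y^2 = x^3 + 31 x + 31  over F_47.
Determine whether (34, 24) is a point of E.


Check whether y^2 = x^3 + 31 x + 31 (mod 47) for (x, y) = (34, 24).
LHS: y^2 = 24^2 mod 47 = 12
RHS: x^3 + 31 x + 31 = 34^3 + 31*34 + 31 mod 47 = 16
LHS != RHS

No, not on the curve


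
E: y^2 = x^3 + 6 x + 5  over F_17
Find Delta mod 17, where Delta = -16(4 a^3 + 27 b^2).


4 a^3 + 27 b^2 = 4*6^3 + 27*5^2 = 864 + 675 = 1539
Delta = -16 * (1539) = -24624
Delta mod 17 = 9

Delta = 9 (mod 17)


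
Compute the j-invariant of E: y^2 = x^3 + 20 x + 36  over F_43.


Delta = -16(4 a^3 + 27 b^2) mod 43 = 32
-1728 * (4 a)^3 = -1728 * (4*20)^3 mod 43 = 8
j = 8 * 32^(-1) mod 43 = 11

j = 11 (mod 43)


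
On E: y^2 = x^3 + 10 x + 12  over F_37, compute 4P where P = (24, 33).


k = 4 = 100_2 (binary, LSB first: 001)
Double-and-add from P = (24, 33):
  bit 0 = 0: acc unchanged = O
  bit 1 = 0: acc unchanged = O
  bit 2 = 1: acc = O + (36, 36) = (36, 36)

4P = (36, 36)


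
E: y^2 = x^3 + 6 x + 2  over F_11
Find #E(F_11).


For each x in F_11, count y with y^2 = x^3 + 6 x + 2 mod 11:
  x = 1: RHS = 9, y in [3, 8]  -> 2 point(s)
  x = 2: RHS = 0, y in [0]  -> 1 point(s)
  x = 3: RHS = 3, y in [5, 6]  -> 2 point(s)
  x = 5: RHS = 3, y in [5, 6]  -> 2 point(s)
  x = 6: RHS = 1, y in [1, 10]  -> 2 point(s)
  x = 8: RHS = 1, y in [1, 10]  -> 2 point(s)
  x = 9: RHS = 4, y in [2, 9]  -> 2 point(s)
Affine points: 13. Add the point at infinity: total = 14.

#E(F_11) = 14


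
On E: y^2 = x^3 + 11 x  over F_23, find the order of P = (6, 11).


Compute successive multiples of P until we hit O:
  1P = (6, 11)
  2P = (4, 4)
  3P = (8, 5)
  4P = (18, 2)
  5P = (1, 14)
  6P = (9, 0)
  7P = (1, 9)
  8P = (18, 21)
  ... (continuing to 12P)
  12P = O

ord(P) = 12


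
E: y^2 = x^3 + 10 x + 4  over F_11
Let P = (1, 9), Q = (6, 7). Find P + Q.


P != Q, so use the chord formula.
s = (y2 - y1) / (x2 - x1) = (9) / (5) mod 11 = 4
x3 = s^2 - x1 - x2 mod 11 = 4^2 - 1 - 6 = 9
y3 = s (x1 - x3) - y1 mod 11 = 4 * (1 - 9) - 9 = 3

P + Q = (9, 3)


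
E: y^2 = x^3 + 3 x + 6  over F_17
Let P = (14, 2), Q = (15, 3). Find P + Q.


P != Q, so use the chord formula.
s = (y2 - y1) / (x2 - x1) = (1) / (1) mod 17 = 1
x3 = s^2 - x1 - x2 mod 17 = 1^2 - 14 - 15 = 6
y3 = s (x1 - x3) - y1 mod 17 = 1 * (14 - 6) - 2 = 6

P + Q = (6, 6)


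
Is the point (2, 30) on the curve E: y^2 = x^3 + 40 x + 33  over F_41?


Check whether y^2 = x^3 + 40 x + 33 (mod 41) for (x, y) = (2, 30).
LHS: y^2 = 30^2 mod 41 = 39
RHS: x^3 + 40 x + 33 = 2^3 + 40*2 + 33 mod 41 = 39
LHS = RHS

Yes, on the curve


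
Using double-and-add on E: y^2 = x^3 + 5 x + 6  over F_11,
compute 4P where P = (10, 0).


k = 4 = 100_2 (binary, LSB first: 001)
Double-and-add from P = (10, 0):
  bit 0 = 0: acc unchanged = O
  bit 1 = 0: acc unchanged = O
  bit 2 = 1: acc = O + O = O

4P = O


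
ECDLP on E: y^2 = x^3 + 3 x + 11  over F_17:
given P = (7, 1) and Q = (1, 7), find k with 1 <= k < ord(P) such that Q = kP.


Enumerate multiples of P until we hit Q = (1, 7):
  1P = (7, 1)
  2P = (1, 7)
Match found at i = 2.

k = 2


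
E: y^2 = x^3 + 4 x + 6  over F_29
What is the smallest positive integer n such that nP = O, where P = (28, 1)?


Compute successive multiples of P until we hit O:
  1P = (28, 1)
  2P = (7, 0)
  3P = (28, 28)
  4P = O

ord(P) = 4


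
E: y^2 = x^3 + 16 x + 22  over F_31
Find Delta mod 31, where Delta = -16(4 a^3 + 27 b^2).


4 a^3 + 27 b^2 = 4*16^3 + 27*22^2 = 16384 + 13068 = 29452
Delta = -16 * (29452) = -471232
Delta mod 31 = 30

Delta = 30 (mod 31)


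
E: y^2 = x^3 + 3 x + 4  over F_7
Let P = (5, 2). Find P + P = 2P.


Doubling: s = (3 x1^2 + a) / (2 y1)
s = (3*5^2 + 3) / (2*2) mod 7 = 2
x3 = s^2 - 2 x1 mod 7 = 2^2 - 2*5 = 1
y3 = s (x1 - x3) - y1 mod 7 = 2 * (5 - 1) - 2 = 6

2P = (1, 6)


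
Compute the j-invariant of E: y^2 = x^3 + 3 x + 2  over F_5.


Delta = -16(4 a^3 + 27 b^2) mod 5 = 4
-1728 * (4 a)^3 = -1728 * (4*3)^3 mod 5 = 1
j = 1 * 4^(-1) mod 5 = 4

j = 4 (mod 5)


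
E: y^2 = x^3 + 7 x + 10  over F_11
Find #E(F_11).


For each x in F_11, count y with y^2 = x^3 + 7 x + 10 mod 11:
  x = 3: RHS = 3, y in [5, 6]  -> 2 point(s)
  x = 4: RHS = 3, y in [5, 6]  -> 2 point(s)
  x = 5: RHS = 5, y in [4, 7]  -> 2 point(s)
  x = 6: RHS = 4, y in [2, 9]  -> 2 point(s)
Affine points: 8. Add the point at infinity: total = 9.

#E(F_11) = 9


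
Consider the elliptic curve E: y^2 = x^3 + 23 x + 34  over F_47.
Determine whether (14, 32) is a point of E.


Check whether y^2 = x^3 + 23 x + 34 (mod 47) for (x, y) = (14, 32).
LHS: y^2 = 32^2 mod 47 = 37
RHS: x^3 + 23 x + 34 = 14^3 + 23*14 + 34 mod 47 = 45
LHS != RHS

No, not on the curve


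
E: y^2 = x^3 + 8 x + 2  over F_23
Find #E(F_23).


For each x in F_23, count y with y^2 = x^3 + 8 x + 2 mod 23:
  x = 0: RHS = 2, y in [5, 18]  -> 2 point(s)
  x = 2: RHS = 3, y in [7, 16]  -> 2 point(s)
  x = 4: RHS = 6, y in [11, 12]  -> 2 point(s)
  x = 5: RHS = 6, y in [11, 12]  -> 2 point(s)
  x = 6: RHS = 13, y in [6, 17]  -> 2 point(s)
  x = 8: RHS = 3, y in [7, 16]  -> 2 point(s)
  x = 10: RHS = 1, y in [1, 22]  -> 2 point(s)
  x = 11: RHS = 18, y in [8, 15]  -> 2 point(s)
  x = 12: RHS = 9, y in [3, 20]  -> 2 point(s)
  x = 13: RHS = 3, y in [7, 16]  -> 2 point(s)
  x = 14: RHS = 6, y in [11, 12]  -> 2 point(s)
  x = 15: RHS = 1, y in [1, 22]  -> 2 point(s)
  x = 21: RHS = 1, y in [1, 22]  -> 2 point(s)
  x = 22: RHS = 16, y in [4, 19]  -> 2 point(s)
Affine points: 28. Add the point at infinity: total = 29.

#E(F_23) = 29


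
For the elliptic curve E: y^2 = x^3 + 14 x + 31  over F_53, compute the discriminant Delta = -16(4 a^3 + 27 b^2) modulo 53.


4 a^3 + 27 b^2 = 4*14^3 + 27*31^2 = 10976 + 25947 = 36923
Delta = -16 * (36923) = -590768
Delta mod 53 = 23

Delta = 23 (mod 53)


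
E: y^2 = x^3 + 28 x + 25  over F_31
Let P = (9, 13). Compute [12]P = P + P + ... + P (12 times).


k = 12 = 1100_2 (binary, LSB first: 0011)
Double-and-add from P = (9, 13):
  bit 0 = 0: acc unchanged = O
  bit 1 = 0: acc unchanged = O
  bit 2 = 1: acc = O + (21, 4) = (21, 4)
  bit 3 = 1: acc = (21, 4) + (27, 29) = (15, 21)

12P = (15, 21)


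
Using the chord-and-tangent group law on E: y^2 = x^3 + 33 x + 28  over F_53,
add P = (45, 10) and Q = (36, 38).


P != Q, so use the chord formula.
s = (y2 - y1) / (x2 - x1) = (28) / (44) mod 53 = 44
x3 = s^2 - x1 - x2 mod 53 = 44^2 - 45 - 36 = 0
y3 = s (x1 - x3) - y1 mod 53 = 44 * (45 - 0) - 10 = 9

P + Q = (0, 9)


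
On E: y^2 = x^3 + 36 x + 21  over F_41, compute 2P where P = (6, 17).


Doubling: s = (3 x1^2 + a) / (2 y1)
s = (3*6^2 + 36) / (2*17) mod 41 = 38
x3 = s^2 - 2 x1 mod 41 = 38^2 - 2*6 = 38
y3 = s (x1 - x3) - y1 mod 41 = 38 * (6 - 38) - 17 = 38

2P = (38, 38)


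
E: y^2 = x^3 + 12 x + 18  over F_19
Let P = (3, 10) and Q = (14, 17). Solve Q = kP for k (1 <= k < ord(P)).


Enumerate multiples of P until we hit Q = (14, 17):
  1P = (3, 10)
  2P = (14, 17)
Match found at i = 2.

k = 2


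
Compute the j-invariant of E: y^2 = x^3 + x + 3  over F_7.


Delta = -16(4 a^3 + 27 b^2) mod 7 = 3
-1728 * (4 a)^3 = -1728 * (4*1)^3 mod 7 = 1
j = 1 * 3^(-1) mod 7 = 5

j = 5 (mod 7)


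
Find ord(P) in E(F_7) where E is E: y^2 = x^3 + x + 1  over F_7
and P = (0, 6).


Compute successive multiples of P until we hit O:
  1P = (0, 6)
  2P = (2, 2)
  3P = (2, 5)
  4P = (0, 1)
  5P = O

ord(P) = 5


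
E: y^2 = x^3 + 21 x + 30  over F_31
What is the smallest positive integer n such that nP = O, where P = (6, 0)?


Compute successive multiples of P until we hit O:
  1P = (6, 0)
  2P = O

ord(P) = 2


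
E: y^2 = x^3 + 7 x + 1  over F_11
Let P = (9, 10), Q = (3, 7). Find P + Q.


P != Q, so use the chord formula.
s = (y2 - y1) / (x2 - x1) = (8) / (5) mod 11 = 6
x3 = s^2 - x1 - x2 mod 11 = 6^2 - 9 - 3 = 2
y3 = s (x1 - x3) - y1 mod 11 = 6 * (9 - 2) - 10 = 10

P + Q = (2, 10)


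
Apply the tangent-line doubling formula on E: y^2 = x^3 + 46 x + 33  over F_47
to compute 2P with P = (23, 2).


Doubling: s = (3 x1^2 + a) / (2 y1)
s = (3*23^2 + 46) / (2*2) mod 47 = 44
x3 = s^2 - 2 x1 mod 47 = 44^2 - 2*23 = 10
y3 = s (x1 - x3) - y1 mod 47 = 44 * (23 - 10) - 2 = 6

2P = (10, 6)


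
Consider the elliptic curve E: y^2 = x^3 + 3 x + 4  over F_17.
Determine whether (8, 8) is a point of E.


Check whether y^2 = x^3 + 3 x + 4 (mod 17) for (x, y) = (8, 8).
LHS: y^2 = 8^2 mod 17 = 13
RHS: x^3 + 3 x + 4 = 8^3 + 3*8 + 4 mod 17 = 13
LHS = RHS

Yes, on the curve


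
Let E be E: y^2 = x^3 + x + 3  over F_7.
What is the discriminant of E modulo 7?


4 a^3 + 27 b^2 = 4*1^3 + 27*3^2 = 4 + 243 = 247
Delta = -16 * (247) = -3952
Delta mod 7 = 3

Delta = 3 (mod 7)


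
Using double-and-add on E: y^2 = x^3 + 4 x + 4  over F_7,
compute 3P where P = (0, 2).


k = 3 = 11_2 (binary, LSB first: 11)
Double-and-add from P = (0, 2):
  bit 0 = 1: acc = O + (0, 2) = (0, 2)
  bit 1 = 1: acc = (0, 2) + (1, 4) = (3, 6)

3P = (3, 6)


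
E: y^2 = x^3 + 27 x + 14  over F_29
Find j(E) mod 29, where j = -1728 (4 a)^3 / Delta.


Delta = -16(4 a^3 + 27 b^2) mod 29 = 27
-1728 * (4 a)^3 = -1728 * (4*27)^3 mod 29 = 4
j = 4 * 27^(-1) mod 29 = 27

j = 27 (mod 29)


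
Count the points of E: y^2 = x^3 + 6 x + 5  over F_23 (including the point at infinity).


For each x in F_23, count y with y^2 = x^3 + 6 x + 5 mod 23:
  x = 1: RHS = 12, y in [9, 14]  -> 2 point(s)
  x = 2: RHS = 2, y in [5, 18]  -> 2 point(s)
  x = 3: RHS = 4, y in [2, 21]  -> 2 point(s)
  x = 4: RHS = 1, y in [1, 22]  -> 2 point(s)
  x = 6: RHS = 4, y in [2, 21]  -> 2 point(s)
  x = 8: RHS = 13, y in [6, 17]  -> 2 point(s)
  x = 9: RHS = 6, y in [11, 12]  -> 2 point(s)
  x = 13: RHS = 3, y in [7, 16]  -> 2 point(s)
  x = 14: RHS = 4, y in [2, 21]  -> 2 point(s)
  x = 17: RHS = 6, y in [11, 12]  -> 2 point(s)
  x = 19: RHS = 9, y in [3, 20]  -> 2 point(s)
  x = 20: RHS = 6, y in [11, 12]  -> 2 point(s)
  x = 21: RHS = 8, y in [10, 13]  -> 2 point(s)
Affine points: 26. Add the point at infinity: total = 27.

#E(F_23) = 27


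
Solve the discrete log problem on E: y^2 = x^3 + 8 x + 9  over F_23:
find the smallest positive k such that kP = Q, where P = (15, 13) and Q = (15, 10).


Enumerate multiples of P until we hit Q = (15, 10):
  1P = (15, 13)
  2P = (1, 8)
  3P = (11, 18)
  4P = (0, 20)
  5P = (12, 4)
  6P = (5, 17)
  7P = (5, 6)
  8P = (12, 19)
  9P = (0, 3)
  10P = (11, 5)
  11P = (1, 15)
  12P = (15, 10)
Match found at i = 12.

k = 12


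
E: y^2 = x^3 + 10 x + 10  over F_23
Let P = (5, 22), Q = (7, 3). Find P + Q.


P != Q, so use the chord formula.
s = (y2 - y1) / (x2 - x1) = (4) / (2) mod 23 = 2
x3 = s^2 - x1 - x2 mod 23 = 2^2 - 5 - 7 = 15
y3 = s (x1 - x3) - y1 mod 23 = 2 * (5 - 15) - 22 = 4

P + Q = (15, 4)


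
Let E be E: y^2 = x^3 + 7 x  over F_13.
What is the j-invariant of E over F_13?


Delta = -16(4 a^3 + 27 b^2) mod 13 = 5
-1728 * (4 a)^3 = -1728 * (4*7)^3 mod 13 = 8
j = 8 * 5^(-1) mod 13 = 12

j = 12 (mod 13)


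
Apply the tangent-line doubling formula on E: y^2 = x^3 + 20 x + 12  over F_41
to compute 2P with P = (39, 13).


Doubling: s = (3 x1^2 + a) / (2 y1)
s = (3*39^2 + 20) / (2*13) mod 41 = 17
x3 = s^2 - 2 x1 mod 41 = 17^2 - 2*39 = 6
y3 = s (x1 - x3) - y1 mod 41 = 17 * (39 - 6) - 13 = 15

2P = (6, 15)


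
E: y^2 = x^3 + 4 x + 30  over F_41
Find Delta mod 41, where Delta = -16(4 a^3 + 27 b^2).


4 a^3 + 27 b^2 = 4*4^3 + 27*30^2 = 256 + 24300 = 24556
Delta = -16 * (24556) = -392896
Delta mod 41 = 7

Delta = 7 (mod 41)


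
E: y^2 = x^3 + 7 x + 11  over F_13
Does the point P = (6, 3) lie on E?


Check whether y^2 = x^3 + 7 x + 11 (mod 13) for (x, y) = (6, 3).
LHS: y^2 = 3^2 mod 13 = 9
RHS: x^3 + 7 x + 11 = 6^3 + 7*6 + 11 mod 13 = 9
LHS = RHS

Yes, on the curve


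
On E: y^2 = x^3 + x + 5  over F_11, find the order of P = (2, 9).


Compute successive multiples of P until we hit O:
  1P = (2, 9)
  2P = (10, 6)
  3P = (0, 4)
  4P = (7, 6)
  5P = (5, 6)
  6P = (5, 5)
  7P = (7, 5)
  8P = (0, 7)
  ... (continuing to 11P)
  11P = O

ord(P) = 11


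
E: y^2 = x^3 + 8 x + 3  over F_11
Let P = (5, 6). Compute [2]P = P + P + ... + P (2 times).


k = 2 = 10_2 (binary, LSB first: 01)
Double-and-add from P = (5, 6):
  bit 0 = 0: acc unchanged = O
  bit 1 = 1: acc = O + (4, 0) = (4, 0)

2P = (4, 0)


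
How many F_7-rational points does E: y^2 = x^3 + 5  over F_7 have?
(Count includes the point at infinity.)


For each x in F_7, count y with y^2 = x^3 + 0 x + 5 mod 7:
  x = 3: RHS = 4, y in [2, 5]  -> 2 point(s)
  x = 5: RHS = 4, y in [2, 5]  -> 2 point(s)
  x = 6: RHS = 4, y in [2, 5]  -> 2 point(s)
Affine points: 6. Add the point at infinity: total = 7.

#E(F_7) = 7


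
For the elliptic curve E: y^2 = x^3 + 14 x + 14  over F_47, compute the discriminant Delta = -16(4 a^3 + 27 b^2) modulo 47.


4 a^3 + 27 b^2 = 4*14^3 + 27*14^2 = 10976 + 5292 = 16268
Delta = -16 * (16268) = -260288
Delta mod 47 = 45

Delta = 45 (mod 47)


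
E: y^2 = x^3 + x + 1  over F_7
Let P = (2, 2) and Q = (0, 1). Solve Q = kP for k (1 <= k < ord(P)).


Enumerate multiples of P until we hit Q = (0, 1):
  1P = (2, 2)
  2P = (0, 1)
Match found at i = 2.

k = 2


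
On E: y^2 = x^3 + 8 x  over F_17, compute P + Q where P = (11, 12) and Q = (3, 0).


P != Q, so use the chord formula.
s = (y2 - y1) / (x2 - x1) = (5) / (9) mod 17 = 10
x3 = s^2 - x1 - x2 mod 17 = 10^2 - 11 - 3 = 1
y3 = s (x1 - x3) - y1 mod 17 = 10 * (11 - 1) - 12 = 3

P + Q = (1, 3)


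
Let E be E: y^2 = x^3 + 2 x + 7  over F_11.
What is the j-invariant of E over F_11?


Delta = -16(4 a^3 + 27 b^2) mod 11 = 1
-1728 * (4 a)^3 = -1728 * (4*2)^3 mod 11 = 5
j = 5 * 1^(-1) mod 11 = 5

j = 5 (mod 11)


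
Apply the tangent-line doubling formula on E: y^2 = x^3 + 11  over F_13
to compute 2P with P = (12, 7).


Doubling: s = (3 x1^2 + a) / (2 y1)
s = (3*12^2 + 0) / (2*7) mod 13 = 3
x3 = s^2 - 2 x1 mod 13 = 3^2 - 2*12 = 11
y3 = s (x1 - x3) - y1 mod 13 = 3 * (12 - 11) - 7 = 9

2P = (11, 9)


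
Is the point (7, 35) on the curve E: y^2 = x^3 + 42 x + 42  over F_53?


Check whether y^2 = x^3 + 42 x + 42 (mod 53) for (x, y) = (7, 35).
LHS: y^2 = 35^2 mod 53 = 6
RHS: x^3 + 42 x + 42 = 7^3 + 42*7 + 42 mod 53 = 43
LHS != RHS

No, not on the curve


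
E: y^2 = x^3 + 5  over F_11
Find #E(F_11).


For each x in F_11, count y with y^2 = x^3 + 0 x + 5 mod 11:
  x = 0: RHS = 5, y in [4, 7]  -> 2 point(s)
  x = 4: RHS = 3, y in [5, 6]  -> 2 point(s)
  x = 5: RHS = 9, y in [3, 8]  -> 2 point(s)
  x = 6: RHS = 1, y in [1, 10]  -> 2 point(s)
  x = 8: RHS = 0, y in [0]  -> 1 point(s)
  x = 10: RHS = 4, y in [2, 9]  -> 2 point(s)
Affine points: 11. Add the point at infinity: total = 12.

#E(F_11) = 12


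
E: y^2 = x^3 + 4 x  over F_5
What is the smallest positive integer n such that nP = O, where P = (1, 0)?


Compute successive multiples of P until we hit O:
  1P = (1, 0)
  2P = O

ord(P) = 2


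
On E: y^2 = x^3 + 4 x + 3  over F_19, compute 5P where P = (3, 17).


k = 5 = 101_2 (binary, LSB first: 101)
Double-and-add from P = (3, 17):
  bit 0 = 1: acc = O + (3, 17) = (3, 17)
  bit 1 = 0: acc unchanged = (3, 17)
  bit 2 = 1: acc = (3, 17) + (3, 17) = (3, 2)

5P = (3, 2)


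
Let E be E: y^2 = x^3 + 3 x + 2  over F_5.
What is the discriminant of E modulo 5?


4 a^3 + 27 b^2 = 4*3^3 + 27*2^2 = 108 + 108 = 216
Delta = -16 * (216) = -3456
Delta mod 5 = 4

Delta = 4 (mod 5)


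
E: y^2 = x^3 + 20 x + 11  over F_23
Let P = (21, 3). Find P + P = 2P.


Doubling: s = (3 x1^2 + a) / (2 y1)
s = (3*21^2 + 20) / (2*3) mod 23 = 13
x3 = s^2 - 2 x1 mod 23 = 13^2 - 2*21 = 12
y3 = s (x1 - x3) - y1 mod 23 = 13 * (21 - 12) - 3 = 22

2P = (12, 22)


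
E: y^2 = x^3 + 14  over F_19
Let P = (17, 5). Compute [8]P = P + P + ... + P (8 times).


k = 8 = 1000_2 (binary, LSB first: 0001)
Double-and-add from P = (17, 5):
  bit 0 = 0: acc unchanged = O
  bit 1 = 0: acc unchanged = O
  bit 2 = 0: acc unchanged = O
  bit 3 = 1: acc = O + (13, 8) = (13, 8)

8P = (13, 8)


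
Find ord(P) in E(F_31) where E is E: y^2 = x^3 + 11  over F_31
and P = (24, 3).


Compute successive multiples of P until we hit O:
  1P = (24, 3)
  2P = (2, 9)
  3P = (2, 22)
  4P = (24, 28)
  5P = O

ord(P) = 5


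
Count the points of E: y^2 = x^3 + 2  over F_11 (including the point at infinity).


For each x in F_11, count y with y^2 = x^3 + 0 x + 2 mod 11:
  x = 1: RHS = 3, y in [5, 6]  -> 2 point(s)
  x = 4: RHS = 0, y in [0]  -> 1 point(s)
  x = 6: RHS = 9, y in [3, 8]  -> 2 point(s)
  x = 7: RHS = 4, y in [2, 9]  -> 2 point(s)
  x = 9: RHS = 5, y in [4, 7]  -> 2 point(s)
  x = 10: RHS = 1, y in [1, 10]  -> 2 point(s)
Affine points: 11. Add the point at infinity: total = 12.

#E(F_11) = 12


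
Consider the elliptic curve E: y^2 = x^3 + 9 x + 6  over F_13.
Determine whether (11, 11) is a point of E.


Check whether y^2 = x^3 + 9 x + 6 (mod 13) for (x, y) = (11, 11).
LHS: y^2 = 11^2 mod 13 = 4
RHS: x^3 + 9 x + 6 = 11^3 + 9*11 + 6 mod 13 = 6
LHS != RHS

No, not on the curve


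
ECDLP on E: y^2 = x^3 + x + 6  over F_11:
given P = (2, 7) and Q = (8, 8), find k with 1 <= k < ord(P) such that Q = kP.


Enumerate multiples of P until we hit Q = (8, 8):
  1P = (2, 7)
  2P = (5, 2)
  3P = (8, 3)
  4P = (10, 2)
  5P = (3, 6)
  6P = (7, 9)
  7P = (7, 2)
  8P = (3, 5)
  9P = (10, 9)
  10P = (8, 8)
Match found at i = 10.

k = 10


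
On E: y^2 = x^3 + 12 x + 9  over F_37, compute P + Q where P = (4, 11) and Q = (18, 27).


P != Q, so use the chord formula.
s = (y2 - y1) / (x2 - x1) = (16) / (14) mod 37 = 17
x3 = s^2 - x1 - x2 mod 37 = 17^2 - 4 - 18 = 8
y3 = s (x1 - x3) - y1 mod 37 = 17 * (4 - 8) - 11 = 32

P + Q = (8, 32)


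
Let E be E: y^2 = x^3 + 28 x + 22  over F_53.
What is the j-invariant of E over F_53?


Delta = -16(4 a^3 + 27 b^2) mod 53 = 46
-1728 * (4 a)^3 = -1728 * (4*28)^3 mod 53 = 31
j = 31 * 46^(-1) mod 53 = 41

j = 41 (mod 53)


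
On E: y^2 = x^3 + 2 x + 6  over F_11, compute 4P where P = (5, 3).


k = 4 = 100_2 (binary, LSB first: 001)
Double-and-add from P = (5, 3):
  bit 0 = 0: acc unchanged = O
  bit 1 = 0: acc unchanged = O
  bit 2 = 1: acc = O + (10, 5) = (10, 5)

4P = (10, 5)


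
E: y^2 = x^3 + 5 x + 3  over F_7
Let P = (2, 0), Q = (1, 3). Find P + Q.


P != Q, so use the chord formula.
s = (y2 - y1) / (x2 - x1) = (3) / (6) mod 7 = 4
x3 = s^2 - x1 - x2 mod 7 = 4^2 - 2 - 1 = 6
y3 = s (x1 - x3) - y1 mod 7 = 4 * (2 - 6) - 0 = 5

P + Q = (6, 5)


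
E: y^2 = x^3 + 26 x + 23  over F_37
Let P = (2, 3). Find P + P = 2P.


Doubling: s = (3 x1^2 + a) / (2 y1)
s = (3*2^2 + 26) / (2*3) mod 37 = 31
x3 = s^2 - 2 x1 mod 37 = 31^2 - 2*2 = 32
y3 = s (x1 - x3) - y1 mod 37 = 31 * (2 - 32) - 3 = 29

2P = (32, 29)


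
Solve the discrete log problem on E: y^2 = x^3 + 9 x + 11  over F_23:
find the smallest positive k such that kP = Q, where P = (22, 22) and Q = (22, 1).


Enumerate multiples of P until we hit Q = (22, 1):
  1P = (22, 22)
  2P = (15, 5)
  3P = (21, 10)
  4P = (9, 19)
  5P = (19, 7)
  6P = (7, 7)
  7P = (18, 5)
  8P = (14, 12)
  9P = (13, 18)
  10P = (20, 7)
  11P = (20, 16)
  12P = (13, 5)
  13P = (14, 11)
  14P = (18, 18)
  15P = (7, 16)
  16P = (19, 16)
  17P = (9, 4)
  18P = (21, 13)
  19P = (15, 18)
  20P = (22, 1)
Match found at i = 20.

k = 20


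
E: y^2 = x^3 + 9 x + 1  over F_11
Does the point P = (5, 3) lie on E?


Check whether y^2 = x^3 + 9 x + 1 (mod 11) for (x, y) = (5, 3).
LHS: y^2 = 3^2 mod 11 = 9
RHS: x^3 + 9 x + 1 = 5^3 + 9*5 + 1 mod 11 = 6
LHS != RHS

No, not on the curve


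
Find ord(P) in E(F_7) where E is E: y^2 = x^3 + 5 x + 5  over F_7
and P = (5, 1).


Compute successive multiples of P until we hit O:
  1P = (5, 1)
  2P = (1, 5)
  3P = (2, 3)
  4P = (2, 4)
  5P = (1, 2)
  6P = (5, 6)
  7P = O

ord(P) = 7


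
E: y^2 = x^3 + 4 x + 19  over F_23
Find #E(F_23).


For each x in F_23, count y with y^2 = x^3 + 4 x + 19 mod 23:
  x = 1: RHS = 1, y in [1, 22]  -> 2 point(s)
  x = 2: RHS = 12, y in [9, 14]  -> 2 point(s)
  x = 3: RHS = 12, y in [9, 14]  -> 2 point(s)
  x = 5: RHS = 3, y in [7, 16]  -> 2 point(s)
  x = 6: RHS = 6, y in [11, 12]  -> 2 point(s)
  x = 9: RHS = 2, y in [5, 18]  -> 2 point(s)
  x = 10: RHS = 1, y in [1, 22]  -> 2 point(s)
  x = 12: RHS = 1, y in [1, 22]  -> 2 point(s)
  x = 14: RHS = 13, y in [6, 17]  -> 2 point(s)
  x = 15: RHS = 4, y in [2, 21]  -> 2 point(s)
  x = 16: RHS = 16, y in [4, 19]  -> 2 point(s)
  x = 17: RHS = 9, y in [3, 20]  -> 2 point(s)
  x = 18: RHS = 12, y in [9, 14]  -> 2 point(s)
  x = 19: RHS = 8, y in [10, 13]  -> 2 point(s)
  x = 20: RHS = 3, y in [7, 16]  -> 2 point(s)
  x = 21: RHS = 3, y in [7, 16]  -> 2 point(s)
Affine points: 32. Add the point at infinity: total = 33.

#E(F_23) = 33


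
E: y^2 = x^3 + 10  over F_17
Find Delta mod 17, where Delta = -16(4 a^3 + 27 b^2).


4 a^3 + 27 b^2 = 4*0^3 + 27*10^2 = 0 + 2700 = 2700
Delta = -16 * (2700) = -43200
Delta mod 17 = 14

Delta = 14 (mod 17)


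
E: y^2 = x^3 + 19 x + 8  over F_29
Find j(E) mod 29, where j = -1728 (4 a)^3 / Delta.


Delta = -16(4 a^3 + 27 b^2) mod 29 = 15
-1728 * (4 a)^3 = -1728 * (4*19)^3 mod 29 = 7
j = 7 * 15^(-1) mod 29 = 14

j = 14 (mod 29)


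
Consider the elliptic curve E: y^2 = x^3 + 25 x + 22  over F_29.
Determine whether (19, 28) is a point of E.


Check whether y^2 = x^3 + 25 x + 22 (mod 29) for (x, y) = (19, 28).
LHS: y^2 = 28^2 mod 29 = 1
RHS: x^3 + 25 x + 22 = 19^3 + 25*19 + 22 mod 29 = 19
LHS != RHS

No, not on the curve


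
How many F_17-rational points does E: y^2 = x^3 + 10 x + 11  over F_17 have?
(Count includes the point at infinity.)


For each x in F_17, count y with y^2 = x^3 + 10 x + 11 mod 17:
  x = 3: RHS = 0, y in [0]  -> 1 point(s)
  x = 4: RHS = 13, y in [8, 9]  -> 2 point(s)
  x = 5: RHS = 16, y in [4, 13]  -> 2 point(s)
  x = 6: RHS = 15, y in [7, 10]  -> 2 point(s)
  x = 7: RHS = 16, y in [4, 13]  -> 2 point(s)
  x = 8: RHS = 8, y in [5, 12]  -> 2 point(s)
  x = 13: RHS = 9, y in [3, 14]  -> 2 point(s)
  x = 15: RHS = 0, y in [0]  -> 1 point(s)
  x = 16: RHS = 0, y in [0]  -> 1 point(s)
Affine points: 15. Add the point at infinity: total = 16.

#E(F_17) = 16


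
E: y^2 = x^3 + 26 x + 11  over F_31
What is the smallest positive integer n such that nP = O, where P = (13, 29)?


Compute successive multiples of P until we hit O:
  1P = (13, 29)
  2P = (15, 5)
  3P = (23, 29)
  4P = (26, 2)
  5P = (2, 3)
  6P = (18, 24)
  7P = (1, 21)
  8P = (14, 22)
  ... (continuing to 32P)
  32P = O

ord(P) = 32


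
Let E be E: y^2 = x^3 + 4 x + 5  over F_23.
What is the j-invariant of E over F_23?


Delta = -16(4 a^3 + 27 b^2) mod 23 = 8
-1728 * (4 a)^3 = -1728 * (4*4)^3 mod 23 = 17
j = 17 * 8^(-1) mod 23 = 5

j = 5 (mod 23)


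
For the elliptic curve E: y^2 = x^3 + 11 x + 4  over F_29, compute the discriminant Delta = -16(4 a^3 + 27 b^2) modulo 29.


4 a^3 + 27 b^2 = 4*11^3 + 27*4^2 = 5324 + 432 = 5756
Delta = -16 * (5756) = -92096
Delta mod 29 = 8

Delta = 8 (mod 29)


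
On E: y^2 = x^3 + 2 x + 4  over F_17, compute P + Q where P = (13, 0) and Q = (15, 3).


P != Q, so use the chord formula.
s = (y2 - y1) / (x2 - x1) = (3) / (2) mod 17 = 10
x3 = s^2 - x1 - x2 mod 17 = 10^2 - 13 - 15 = 4
y3 = s (x1 - x3) - y1 mod 17 = 10 * (13 - 4) - 0 = 5

P + Q = (4, 5)


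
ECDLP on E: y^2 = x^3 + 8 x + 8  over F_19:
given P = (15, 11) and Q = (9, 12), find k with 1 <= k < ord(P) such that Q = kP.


Enumerate multiples of P until we hit Q = (9, 12):
  1P = (15, 11)
  2P = (6, 5)
  3P = (9, 12)
Match found at i = 3.

k = 3


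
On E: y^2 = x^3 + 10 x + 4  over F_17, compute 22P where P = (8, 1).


k = 22 = 10110_2 (binary, LSB first: 01101)
Double-and-add from P = (8, 1):
  bit 0 = 0: acc unchanged = O
  bit 1 = 1: acc = O + (2, 10) = (2, 10)
  bit 2 = 1: acc = (2, 10) + (12, 13) = (7, 14)
  bit 3 = 0: acc unchanged = (7, 14)
  bit 4 = 1: acc = (7, 14) + (10, 13) = (2, 7)

22P = (2, 7)


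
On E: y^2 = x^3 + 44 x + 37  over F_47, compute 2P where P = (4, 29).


Doubling: s = (3 x1^2 + a) / (2 y1)
s = (3*4^2 + 44) / (2*29) mod 47 = 34
x3 = s^2 - 2 x1 mod 47 = 34^2 - 2*4 = 20
y3 = s (x1 - x3) - y1 mod 47 = 34 * (4 - 20) - 29 = 38

2P = (20, 38)


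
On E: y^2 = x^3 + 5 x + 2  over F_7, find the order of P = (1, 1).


Compute successive multiples of P until we hit O:
  1P = (1, 1)
  2P = (0, 3)
  3P = (3, 3)
  4P = (4, 3)
  5P = (4, 4)
  6P = (3, 4)
  7P = (0, 4)
  8P = (1, 6)
  ... (continuing to 9P)
  9P = O

ord(P) = 9


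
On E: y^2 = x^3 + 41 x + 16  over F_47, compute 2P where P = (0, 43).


Doubling: s = (3 x1^2 + a) / (2 y1)
s = (3*0^2 + 41) / (2*43) mod 47 = 36
x3 = s^2 - 2 x1 mod 47 = 36^2 - 2*0 = 27
y3 = s (x1 - x3) - y1 mod 47 = 36 * (0 - 27) - 43 = 19

2P = (27, 19)


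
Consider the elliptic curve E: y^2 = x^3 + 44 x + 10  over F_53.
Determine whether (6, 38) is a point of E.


Check whether y^2 = x^3 + 44 x + 10 (mod 53) for (x, y) = (6, 38).
LHS: y^2 = 38^2 mod 53 = 13
RHS: x^3 + 44 x + 10 = 6^3 + 44*6 + 10 mod 53 = 13
LHS = RHS

Yes, on the curve


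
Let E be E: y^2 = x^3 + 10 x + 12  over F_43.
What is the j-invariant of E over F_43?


Delta = -16(4 a^3 + 27 b^2) mod 43 = 40
-1728 * (4 a)^3 = -1728 * (4*10)^3 mod 43 = 1
j = 1 * 40^(-1) mod 43 = 14

j = 14 (mod 43)


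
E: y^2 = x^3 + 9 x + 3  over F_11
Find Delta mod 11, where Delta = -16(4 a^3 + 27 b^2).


4 a^3 + 27 b^2 = 4*9^3 + 27*3^2 = 2916 + 243 = 3159
Delta = -16 * (3159) = -50544
Delta mod 11 = 1

Delta = 1 (mod 11)


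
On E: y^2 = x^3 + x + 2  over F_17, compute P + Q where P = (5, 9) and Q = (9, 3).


P != Q, so use the chord formula.
s = (y2 - y1) / (x2 - x1) = (11) / (4) mod 17 = 7
x3 = s^2 - x1 - x2 mod 17 = 7^2 - 5 - 9 = 1
y3 = s (x1 - x3) - y1 mod 17 = 7 * (5 - 1) - 9 = 2

P + Q = (1, 2)


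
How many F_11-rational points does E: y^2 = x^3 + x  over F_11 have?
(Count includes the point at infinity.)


For each x in F_11, count y with y^2 = x^3 + 1 x + 0 mod 11:
  x = 0: RHS = 0, y in [0]  -> 1 point(s)
  x = 5: RHS = 9, y in [3, 8]  -> 2 point(s)
  x = 7: RHS = 9, y in [3, 8]  -> 2 point(s)
  x = 8: RHS = 3, y in [5, 6]  -> 2 point(s)
  x = 9: RHS = 1, y in [1, 10]  -> 2 point(s)
  x = 10: RHS = 9, y in [3, 8]  -> 2 point(s)
Affine points: 11. Add the point at infinity: total = 12.

#E(F_11) = 12


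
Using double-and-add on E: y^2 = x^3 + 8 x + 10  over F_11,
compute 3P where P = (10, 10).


k = 3 = 11_2 (binary, LSB first: 11)
Double-and-add from P = (10, 10):
  bit 0 = 1: acc = O + (10, 10) = (10, 10)
  bit 1 = 1: acc = (10, 10) + (2, 1) = (8, 6)

3P = (8, 6)


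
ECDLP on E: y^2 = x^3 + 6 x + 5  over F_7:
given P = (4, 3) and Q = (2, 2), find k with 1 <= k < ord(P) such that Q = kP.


Enumerate multiples of P until we hit Q = (2, 2):
  1P = (4, 3)
  2P = (3, 6)
  3P = (2, 5)
  4P = (2, 2)
Match found at i = 4.

k = 4


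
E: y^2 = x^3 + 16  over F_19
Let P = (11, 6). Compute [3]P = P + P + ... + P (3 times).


k = 3 = 11_2 (binary, LSB first: 11)
Double-and-add from P = (11, 6):
  bit 0 = 1: acc = O + (11, 6) = (11, 6)
  bit 1 = 1: acc = (11, 6) + (6, 17) = (0, 4)

3P = (0, 4)


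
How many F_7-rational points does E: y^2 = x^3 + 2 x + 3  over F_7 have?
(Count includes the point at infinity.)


For each x in F_7, count y with y^2 = x^3 + 2 x + 3 mod 7:
  x = 2: RHS = 1, y in [1, 6]  -> 2 point(s)
  x = 3: RHS = 1, y in [1, 6]  -> 2 point(s)
  x = 6: RHS = 0, y in [0]  -> 1 point(s)
Affine points: 5. Add the point at infinity: total = 6.

#E(F_7) = 6


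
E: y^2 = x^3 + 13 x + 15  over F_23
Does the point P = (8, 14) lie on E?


Check whether y^2 = x^3 + 13 x + 15 (mod 23) for (x, y) = (8, 14).
LHS: y^2 = 14^2 mod 23 = 12
RHS: x^3 + 13 x + 15 = 8^3 + 13*8 + 15 mod 23 = 10
LHS != RHS

No, not on the curve


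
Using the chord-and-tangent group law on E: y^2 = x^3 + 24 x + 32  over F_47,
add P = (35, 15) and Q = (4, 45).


P != Q, so use the chord formula.
s = (y2 - y1) / (x2 - x1) = (30) / (16) mod 47 = 43
x3 = s^2 - x1 - x2 mod 47 = 43^2 - 35 - 4 = 24
y3 = s (x1 - x3) - y1 mod 47 = 43 * (35 - 24) - 15 = 35

P + Q = (24, 35)


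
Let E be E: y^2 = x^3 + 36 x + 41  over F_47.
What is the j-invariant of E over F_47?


Delta = -16(4 a^3 + 27 b^2) mod 47 = 25
-1728 * (4 a)^3 = -1728 * (4*36)^3 mod 47 = 15
j = 15 * 25^(-1) mod 47 = 10

j = 10 (mod 47)


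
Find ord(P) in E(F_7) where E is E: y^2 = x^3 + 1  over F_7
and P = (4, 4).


Compute successive multiples of P until we hit O:
  1P = (4, 4)
  2P = (0, 6)
  3P = (5, 0)
  4P = (0, 1)
  5P = (4, 3)
  6P = O

ord(P) = 6


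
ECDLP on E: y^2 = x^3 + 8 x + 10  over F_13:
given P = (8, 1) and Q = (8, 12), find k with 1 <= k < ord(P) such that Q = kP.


Enumerate multiples of P until we hit Q = (8, 12):
  1P = (8, 1)
  2P = (0, 6)
  3P = (6, 1)
  4P = (12, 12)
  5P = (3, 3)
  6P = (11, 8)
  7P = (11, 5)
  8P = (3, 10)
  9P = (12, 1)
  10P = (6, 12)
  11P = (0, 7)
  12P = (8, 12)
Match found at i = 12.

k = 12


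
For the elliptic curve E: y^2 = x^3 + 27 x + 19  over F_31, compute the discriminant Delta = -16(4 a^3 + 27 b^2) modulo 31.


4 a^3 + 27 b^2 = 4*27^3 + 27*19^2 = 78732 + 9747 = 88479
Delta = -16 * (88479) = -1415664
Delta mod 31 = 13

Delta = 13 (mod 31)


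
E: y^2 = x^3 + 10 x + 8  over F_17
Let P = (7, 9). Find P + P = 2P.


Doubling: s = (3 x1^2 + a) / (2 y1)
s = (3*7^2 + 10) / (2*9) mod 17 = 4
x3 = s^2 - 2 x1 mod 17 = 4^2 - 2*7 = 2
y3 = s (x1 - x3) - y1 mod 17 = 4 * (7 - 2) - 9 = 11

2P = (2, 11)


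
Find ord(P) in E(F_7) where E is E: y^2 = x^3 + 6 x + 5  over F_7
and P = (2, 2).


Compute successive multiples of P until we hit O:
  1P = (2, 2)
  2P = (4, 3)
  3P = (3, 1)
  4P = (3, 6)
  5P = (4, 4)
  6P = (2, 5)
  7P = O

ord(P) = 7


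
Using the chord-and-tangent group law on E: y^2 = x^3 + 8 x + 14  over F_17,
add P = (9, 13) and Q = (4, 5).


P != Q, so use the chord formula.
s = (y2 - y1) / (x2 - x1) = (9) / (12) mod 17 = 5
x3 = s^2 - x1 - x2 mod 17 = 5^2 - 9 - 4 = 12
y3 = s (x1 - x3) - y1 mod 17 = 5 * (9 - 12) - 13 = 6

P + Q = (12, 6)


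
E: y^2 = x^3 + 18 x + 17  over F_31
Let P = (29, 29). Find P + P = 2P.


Doubling: s = (3 x1^2 + a) / (2 y1)
s = (3*29^2 + 18) / (2*29) mod 31 = 8
x3 = s^2 - 2 x1 mod 31 = 8^2 - 2*29 = 6
y3 = s (x1 - x3) - y1 mod 31 = 8 * (29 - 6) - 29 = 0

2P = (6, 0)


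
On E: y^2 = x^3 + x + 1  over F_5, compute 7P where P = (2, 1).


k = 7 = 111_2 (binary, LSB first: 111)
Double-and-add from P = (2, 1):
  bit 0 = 1: acc = O + (2, 1) = (2, 1)
  bit 1 = 1: acc = (2, 1) + (2, 4) = O
  bit 2 = 1: acc = O + (2, 1) = (2, 1)

7P = (2, 1)


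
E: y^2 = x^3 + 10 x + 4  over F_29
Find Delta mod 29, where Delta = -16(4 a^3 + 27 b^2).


4 a^3 + 27 b^2 = 4*10^3 + 27*4^2 = 4000 + 432 = 4432
Delta = -16 * (4432) = -70912
Delta mod 29 = 22

Delta = 22 (mod 29)
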